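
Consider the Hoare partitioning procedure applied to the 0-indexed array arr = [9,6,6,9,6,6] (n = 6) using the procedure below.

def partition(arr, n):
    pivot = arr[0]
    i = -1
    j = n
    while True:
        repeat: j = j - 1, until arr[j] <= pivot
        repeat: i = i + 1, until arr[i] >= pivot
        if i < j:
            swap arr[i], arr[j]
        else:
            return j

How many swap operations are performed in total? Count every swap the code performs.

pivot=9
j stops at 5 (6), i stops at 0 (9); swap ⇒ [6,6,6,9,6,9]
j stops at 4 (6), i stops at 3 (9); swap ⇒ [6,6,6,6,9,9]
j stops at 3, i stops at 4; i≥j ⇒ return 3. arr=[6,6,6,6,9,9]

2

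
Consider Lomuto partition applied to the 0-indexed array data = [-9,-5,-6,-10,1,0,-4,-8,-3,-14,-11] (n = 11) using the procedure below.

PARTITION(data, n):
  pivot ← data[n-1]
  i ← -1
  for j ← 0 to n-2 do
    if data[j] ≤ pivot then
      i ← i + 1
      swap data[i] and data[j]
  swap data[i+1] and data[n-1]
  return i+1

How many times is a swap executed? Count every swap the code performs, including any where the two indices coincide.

2

pivot = data[10] = -11; i = -1
j=0: data[0]=-9 > -11 → no swap
j=1: data[1]=-5 > -11 → no swap
j=2: data[2]=-6 > -11 → no swap
j=3: data[3]=-10 > -11 → no swap
j=4: data[4]=1 > -11 → no swap
j=5: data[5]=0 > -11 → no swap
j=6: data[6]=-4 > -11 → no swap
j=7: data[7]=-8 > -11 → no swap
j=8: data[8]=-3 > -11 → no swap
j=9: data[9]=-14 ≤ -11 → i=0, swap data[0],data[9] → [-14,-5,-6,-10,1,0,-4,-8,-3,-9,-11]
final swap data[1],data[10] → [-14,-11,-6,-10,1,0,-4,-8,-3,-9,-5]; return 1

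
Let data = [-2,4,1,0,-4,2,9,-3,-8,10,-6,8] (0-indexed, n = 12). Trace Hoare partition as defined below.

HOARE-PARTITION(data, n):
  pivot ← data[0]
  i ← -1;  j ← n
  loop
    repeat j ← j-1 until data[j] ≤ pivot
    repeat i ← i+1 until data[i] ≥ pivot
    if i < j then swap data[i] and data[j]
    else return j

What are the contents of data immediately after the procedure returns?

[-6,-8,-3,-4,0,2,9,1,4,10,-2,8]

pivot=-2
j stops at 10 (-6), i stops at 0 (-2); swap ⇒ [-6,4,1,0,-4,2,9,-3,-8,10,-2,8]
j stops at 8 (-8), i stops at 1 (4); swap ⇒ [-6,-8,1,0,-4,2,9,-3,4,10,-2,8]
j stops at 7 (-3), i stops at 2 (1); swap ⇒ [-6,-8,-3,0,-4,2,9,1,4,10,-2,8]
j stops at 4 (-4), i stops at 3 (0); swap ⇒ [-6,-8,-3,-4,0,2,9,1,4,10,-2,8]
j stops at 3, i stops at 4; i≥j ⇒ return 3. data=[-6,-8,-3,-4,0,2,9,1,4,10,-2,8]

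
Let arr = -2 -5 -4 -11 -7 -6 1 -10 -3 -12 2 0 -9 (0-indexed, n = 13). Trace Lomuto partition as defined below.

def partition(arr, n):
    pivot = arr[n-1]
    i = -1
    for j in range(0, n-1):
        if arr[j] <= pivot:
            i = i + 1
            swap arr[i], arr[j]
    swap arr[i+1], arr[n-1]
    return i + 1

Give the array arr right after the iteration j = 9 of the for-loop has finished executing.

pivot=-9, i=-1
j=0: -2>-9, skip
j=1: -5>-9, skip
j=2: -4>-9, skip
j=3: -11≤-9, i=0, swap(0,3) ⇒ -11 -5 -4 -2 -7 -6 1 -10 -3 -12 2 0 -9
j=4: -7>-9, skip
j=5: -6>-9, skip
j=6: 1>-9, skip
j=7: -10≤-9, i=1, swap(1,7) ⇒ -11 -10 -4 -2 -7 -6 1 -5 -3 -12 2 0 -9
j=8: -3>-9, skip
j=9: -12≤-9, i=2, swap(2,9) ⇒ -11 -10 -12 -2 -7 -6 1 -5 -3 -4 2 0 -9
(after j=9) arr = -11 -10 -12 -2 -7 -6 1 -5 -3 -4 2 0 -9

-11 -10 -12 -2 -7 -6 1 -5 -3 -4 2 0 -9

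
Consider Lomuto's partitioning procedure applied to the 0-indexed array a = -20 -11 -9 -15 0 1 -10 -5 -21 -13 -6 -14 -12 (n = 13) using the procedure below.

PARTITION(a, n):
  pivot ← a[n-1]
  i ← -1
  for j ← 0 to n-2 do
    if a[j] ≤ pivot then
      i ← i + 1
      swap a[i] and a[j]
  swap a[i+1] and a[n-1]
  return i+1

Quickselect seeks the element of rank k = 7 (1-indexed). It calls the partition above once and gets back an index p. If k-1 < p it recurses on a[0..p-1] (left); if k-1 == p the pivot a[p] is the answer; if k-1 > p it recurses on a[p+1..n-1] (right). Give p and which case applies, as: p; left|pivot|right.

5; right

pivot=-12, i=-1
j=0: -20≤-12, i=0, swap(0,0) ⇒ -20 -11 -9 -15 0 1 -10 -5 -21 -13 -6 -14 -12
j=1: -11>-12, skip
j=2: -9>-12, skip
j=3: -15≤-12, i=1, swap(1,3) ⇒ -20 -15 -9 -11 0 1 -10 -5 -21 -13 -6 -14 -12
j=4: 0>-12, skip
j=5: 1>-12, skip
j=6: -10>-12, skip
j=7: -5>-12, skip
j=8: -21≤-12, i=2, swap(2,8) ⇒ -20 -15 -21 -11 0 1 -10 -5 -9 -13 -6 -14 -12
j=9: -13≤-12, i=3, swap(3,9) ⇒ -20 -15 -21 -13 0 1 -10 -5 -9 -11 -6 -14 -12
j=10: -6>-12, skip
j=11: -14≤-12, i=4, swap(4,11) ⇒ -20 -15 -21 -13 -14 1 -10 -5 -9 -11 -6 0 -12
swap(5,12) ⇒ -20 -15 -21 -13 -14 -12 -10 -5 -9 -11 -6 0 1; return 5
p = 5; k-1 = 6 > 5 ⇒ right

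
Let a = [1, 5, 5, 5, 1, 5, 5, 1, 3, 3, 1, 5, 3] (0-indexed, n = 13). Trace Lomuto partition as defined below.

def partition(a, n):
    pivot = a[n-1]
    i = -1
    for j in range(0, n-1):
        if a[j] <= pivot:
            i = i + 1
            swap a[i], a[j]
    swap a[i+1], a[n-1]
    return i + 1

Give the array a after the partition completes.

[1, 1, 1, 3, 3, 1, 3, 5, 5, 5, 5, 5, 5]

pivot=3, i=-1
j=0: 1≤3, i=0, swap(0,0) ⇒ [1, 5, 5, 5, 1, 5, 5, 1, 3, 3, 1, 5, 3]
j=1: 5>3, skip
j=2: 5>3, skip
j=3: 5>3, skip
j=4: 1≤3, i=1, swap(1,4) ⇒ [1, 1, 5, 5, 5, 5, 5, 1, 3, 3, 1, 5, 3]
j=5: 5>3, skip
j=6: 5>3, skip
j=7: 1≤3, i=2, swap(2,7) ⇒ [1, 1, 1, 5, 5, 5, 5, 5, 3, 3, 1, 5, 3]
j=8: 3≤3, i=3, swap(3,8) ⇒ [1, 1, 1, 3, 5, 5, 5, 5, 5, 3, 1, 5, 3]
j=9: 3≤3, i=4, swap(4,9) ⇒ [1, 1, 1, 3, 3, 5, 5, 5, 5, 5, 1, 5, 3]
j=10: 1≤3, i=5, swap(5,10) ⇒ [1, 1, 1, 3, 3, 1, 5, 5, 5, 5, 5, 5, 3]
j=11: 5>3, skip
swap(6,12) ⇒ [1, 1, 1, 3, 3, 1, 3, 5, 5, 5, 5, 5, 5]; return 6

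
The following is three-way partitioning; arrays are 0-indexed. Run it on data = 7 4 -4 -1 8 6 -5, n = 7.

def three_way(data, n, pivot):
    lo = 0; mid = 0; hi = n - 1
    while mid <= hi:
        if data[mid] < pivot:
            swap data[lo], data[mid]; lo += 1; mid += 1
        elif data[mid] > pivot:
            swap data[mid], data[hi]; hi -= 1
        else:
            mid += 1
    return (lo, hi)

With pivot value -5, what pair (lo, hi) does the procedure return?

(0, 0)

lo=0 mid=0 hi=6
7>-5: swap(0,6), hi=5 ⇒ -5 4 -4 -1 8 6 7
-5=-5: mid=1
4>-5: swap(1,5), hi=4 ⇒ -5 6 -4 -1 8 4 7
6>-5: swap(1,4), hi=3 ⇒ -5 8 -4 -1 6 4 7
8>-5: swap(1,3), hi=2 ⇒ -5 -1 -4 8 6 4 7
-1>-5: swap(1,2), hi=1 ⇒ -5 -4 -1 8 6 4 7
-4>-5: swap(1,1), hi=0 ⇒ -5 -4 -1 8 6 4 7
done. lo=0 hi=0; data=-5 -4 -1 8 6 4 7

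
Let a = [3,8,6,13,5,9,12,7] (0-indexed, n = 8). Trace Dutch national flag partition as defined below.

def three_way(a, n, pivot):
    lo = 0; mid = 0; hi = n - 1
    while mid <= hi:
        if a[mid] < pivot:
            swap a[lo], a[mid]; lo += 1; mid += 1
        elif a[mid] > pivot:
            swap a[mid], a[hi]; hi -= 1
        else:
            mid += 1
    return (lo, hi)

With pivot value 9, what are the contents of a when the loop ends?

lo=0 mid=0 hi=7
3<9: swap(0,0), lo=1 mid=1 ⇒ [3,8,6,13,5,9,12,7]
8<9: swap(1,1), lo=2 mid=2 ⇒ [3,8,6,13,5,9,12,7]
6<9: swap(2,2), lo=3 mid=3 ⇒ [3,8,6,13,5,9,12,7]
13>9: swap(3,7), hi=6 ⇒ [3,8,6,7,5,9,12,13]
7<9: swap(3,3), lo=4 mid=4 ⇒ [3,8,6,7,5,9,12,13]
5<9: swap(4,4), lo=5 mid=5 ⇒ [3,8,6,7,5,9,12,13]
9=9: mid=6
12>9: swap(6,6), hi=5 ⇒ [3,8,6,7,5,9,12,13]
done. lo=5 hi=5; a=[3,8,6,7,5,9,12,13]

[3,8,6,7,5,9,12,13]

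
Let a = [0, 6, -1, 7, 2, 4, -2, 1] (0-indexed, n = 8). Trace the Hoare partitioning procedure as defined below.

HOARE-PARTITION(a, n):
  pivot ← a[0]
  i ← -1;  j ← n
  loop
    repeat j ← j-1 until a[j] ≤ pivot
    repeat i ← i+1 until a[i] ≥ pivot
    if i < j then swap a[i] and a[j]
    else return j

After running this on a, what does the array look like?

[-2, -1, 6, 7, 2, 4, 0, 1]

pivot=0
j stops at 6 (-2), i stops at 0 (0); swap ⇒ [-2, 6, -1, 7, 2, 4, 0, 1]
j stops at 2 (-1), i stops at 1 (6); swap ⇒ [-2, -1, 6, 7, 2, 4, 0, 1]
j stops at 1, i stops at 2; i≥j ⇒ return 1. a=[-2, -1, 6, 7, 2, 4, 0, 1]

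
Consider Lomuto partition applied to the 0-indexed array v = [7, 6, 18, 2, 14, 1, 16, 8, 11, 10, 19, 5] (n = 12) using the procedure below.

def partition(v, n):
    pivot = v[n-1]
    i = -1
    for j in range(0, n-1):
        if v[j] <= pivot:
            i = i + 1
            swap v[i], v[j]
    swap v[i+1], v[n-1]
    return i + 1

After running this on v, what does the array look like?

pivot=5, i=-1
j=0: 7>5, skip
j=1: 6>5, skip
j=2: 18>5, skip
j=3: 2≤5, i=0, swap(0,3) ⇒ [2, 6, 18, 7, 14, 1, 16, 8, 11, 10, 19, 5]
j=4: 14>5, skip
j=5: 1≤5, i=1, swap(1,5) ⇒ [2, 1, 18, 7, 14, 6, 16, 8, 11, 10, 19, 5]
j=6: 16>5, skip
j=7: 8>5, skip
j=8: 11>5, skip
j=9: 10>5, skip
j=10: 19>5, skip
swap(2,11) ⇒ [2, 1, 5, 7, 14, 6, 16, 8, 11, 10, 19, 18]; return 2

[2, 1, 5, 7, 14, 6, 16, 8, 11, 10, 19, 18]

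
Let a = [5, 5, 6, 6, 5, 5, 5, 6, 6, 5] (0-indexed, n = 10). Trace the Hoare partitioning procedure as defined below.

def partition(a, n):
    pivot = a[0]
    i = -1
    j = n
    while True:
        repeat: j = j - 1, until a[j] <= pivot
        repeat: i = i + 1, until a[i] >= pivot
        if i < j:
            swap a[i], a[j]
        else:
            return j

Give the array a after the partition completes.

[5, 5, 5, 5, 6, 6, 5, 6, 6, 5]

pivot = a[0] = 5; i = -1, j = 10
j→9 (a[9]=5≤5), i→0 (a[0]=5≥5); i<j, swap → [5, 5, 6, 6, 5, 5, 5, 6, 6, 5]
j→6 (a[6]=5≤5), i→1 (a[1]=5≥5); i<j, swap → [5, 5, 6, 6, 5, 5, 5, 6, 6, 5]
j→5 (a[5]=5≤5), i→2 (a[2]=6≥5); i<j, swap → [5, 5, 5, 6, 5, 6, 5, 6, 6, 5]
j→4 (a[4]=5≤5), i→3 (a[3]=6≥5); i<j, swap → [5, 5, 5, 5, 6, 6, 5, 6, 6, 5]
j→3, i→4; i≥j, return j=3. a = [5, 5, 5, 5, 6, 6, 5, 6, 6, 5]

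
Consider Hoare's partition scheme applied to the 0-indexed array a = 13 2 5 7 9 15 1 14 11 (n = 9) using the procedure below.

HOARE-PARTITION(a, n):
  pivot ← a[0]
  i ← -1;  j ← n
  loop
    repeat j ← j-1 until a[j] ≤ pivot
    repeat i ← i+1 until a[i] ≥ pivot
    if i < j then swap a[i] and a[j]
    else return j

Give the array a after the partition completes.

pivot = a[0] = 13; i = -1, j = 9
j→8 (a[8]=11≤13), i→0 (a[0]=13≥13); i<j, swap → 11 2 5 7 9 15 1 14 13
j→6 (a[6]=1≤13), i→5 (a[5]=15≥13); i<j, swap → 11 2 5 7 9 1 15 14 13
j→5, i→6; i≥j, return j=5. a = 11 2 5 7 9 1 15 14 13

11 2 5 7 9 1 15 14 13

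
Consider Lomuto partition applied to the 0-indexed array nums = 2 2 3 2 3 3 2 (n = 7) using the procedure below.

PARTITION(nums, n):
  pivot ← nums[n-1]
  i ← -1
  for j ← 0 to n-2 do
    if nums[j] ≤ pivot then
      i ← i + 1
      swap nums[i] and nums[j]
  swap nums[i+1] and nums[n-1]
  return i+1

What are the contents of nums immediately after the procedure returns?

pivot = nums[6] = 2; i = -1
j=0: nums[0]=2 ≤ 2 → i=0, swap nums[0],nums[0] (no change) → 2 2 3 2 3 3 2
j=1: nums[1]=2 ≤ 2 → i=1, swap nums[1],nums[1] (no change) → 2 2 3 2 3 3 2
j=2: nums[2]=3 > 2 → no swap
j=3: nums[3]=2 ≤ 2 → i=2, swap nums[2],nums[3] → 2 2 2 3 3 3 2
j=4: nums[4]=3 > 2 → no swap
j=5: nums[5]=3 > 2 → no swap
final swap nums[3],nums[6] → 2 2 2 2 3 3 3; return 3

2 2 2 2 3 3 3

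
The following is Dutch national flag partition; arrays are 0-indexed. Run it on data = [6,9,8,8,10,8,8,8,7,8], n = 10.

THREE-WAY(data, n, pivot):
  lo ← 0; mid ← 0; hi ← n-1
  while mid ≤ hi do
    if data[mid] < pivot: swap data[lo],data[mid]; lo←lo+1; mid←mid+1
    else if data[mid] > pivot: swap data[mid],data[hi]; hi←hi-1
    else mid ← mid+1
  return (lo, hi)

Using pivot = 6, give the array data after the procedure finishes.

pivot = 6; lo=0, mid=0, hi=9
data[mid]=6=6: mid=1
data[mid]=9>6: swap data[1],data[9]; hi=8 → [6,8,8,8,10,8,8,8,7,9]
data[mid]=8>6: swap data[1],data[8]; hi=7 → [6,7,8,8,10,8,8,8,8,9]
data[mid]=7>6: swap data[1],data[7]; hi=6 → [6,8,8,8,10,8,8,7,8,9]
data[mid]=8>6: swap data[1],data[6]; hi=5 → [6,8,8,8,10,8,8,7,8,9]
data[mid]=8>6: swap data[1],data[5]; hi=4 → [6,8,8,8,10,8,8,7,8,9]
data[mid]=8>6: swap data[1],data[4]; hi=3 → [6,10,8,8,8,8,8,7,8,9]
data[mid]=10>6: swap data[1],data[3]; hi=2 → [6,8,8,10,8,8,8,7,8,9]
data[mid]=8>6: swap data[1],data[2]; hi=1 → [6,8,8,10,8,8,8,7,8,9]
data[mid]=8>6: swap data[1],data[1]; hi=0 → [6,8,8,10,8,8,8,7,8,9]
end: lo=0, hi=0; data = [6,8,8,10,8,8,8,7,8,9]

[6,8,8,10,8,8,8,7,8,9]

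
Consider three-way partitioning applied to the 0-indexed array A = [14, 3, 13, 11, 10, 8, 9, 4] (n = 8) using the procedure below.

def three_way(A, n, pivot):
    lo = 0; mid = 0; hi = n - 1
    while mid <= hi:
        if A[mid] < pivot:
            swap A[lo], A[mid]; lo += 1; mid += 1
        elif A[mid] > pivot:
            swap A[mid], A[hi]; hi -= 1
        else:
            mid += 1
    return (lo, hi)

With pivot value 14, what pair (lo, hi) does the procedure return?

(7, 7)

pivot = 14; lo=0, mid=0, hi=7
A[mid]=14=14: mid=1
A[mid]=3<14: swap A[0],A[1]; lo=1,mid=2 → [3, 14, 13, 11, 10, 8, 9, 4]
A[mid]=13<14: swap A[1],A[2]; lo=2,mid=3 → [3, 13, 14, 11, 10, 8, 9, 4]
A[mid]=11<14: swap A[2],A[3]; lo=3,mid=4 → [3, 13, 11, 14, 10, 8, 9, 4]
A[mid]=10<14: swap A[3],A[4]; lo=4,mid=5 → [3, 13, 11, 10, 14, 8, 9, 4]
A[mid]=8<14: swap A[4],A[5]; lo=5,mid=6 → [3, 13, 11, 10, 8, 14, 9, 4]
A[mid]=9<14: swap A[5],A[6]; lo=6,mid=7 → [3, 13, 11, 10, 8, 9, 14, 4]
A[mid]=4<14: swap A[6],A[7]; lo=7,mid=8 → [3, 13, 11, 10, 8, 9, 4, 14]
end: lo=7, hi=7; A = [3, 13, 11, 10, 8, 9, 4, 14]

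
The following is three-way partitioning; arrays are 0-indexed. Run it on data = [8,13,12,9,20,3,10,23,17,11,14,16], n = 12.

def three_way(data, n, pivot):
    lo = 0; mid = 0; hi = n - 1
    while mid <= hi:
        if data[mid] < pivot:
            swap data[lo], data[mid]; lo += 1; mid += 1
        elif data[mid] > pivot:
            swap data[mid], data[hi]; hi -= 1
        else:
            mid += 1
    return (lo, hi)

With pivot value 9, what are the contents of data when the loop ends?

[8,3,9,20,12,10,23,17,11,14,16,13]

lo=0 mid=0 hi=11
8<9: swap(0,0), lo=1 mid=1 ⇒ [8,13,12,9,20,3,10,23,17,11,14,16]
13>9: swap(1,11), hi=10 ⇒ [8,16,12,9,20,3,10,23,17,11,14,13]
16>9: swap(1,10), hi=9 ⇒ [8,14,12,9,20,3,10,23,17,11,16,13]
14>9: swap(1,9), hi=8 ⇒ [8,11,12,9,20,3,10,23,17,14,16,13]
11>9: swap(1,8), hi=7 ⇒ [8,17,12,9,20,3,10,23,11,14,16,13]
17>9: swap(1,7), hi=6 ⇒ [8,23,12,9,20,3,10,17,11,14,16,13]
23>9: swap(1,6), hi=5 ⇒ [8,10,12,9,20,3,23,17,11,14,16,13]
10>9: swap(1,5), hi=4 ⇒ [8,3,12,9,20,10,23,17,11,14,16,13]
3<9: swap(1,1), lo=2 mid=2 ⇒ [8,3,12,9,20,10,23,17,11,14,16,13]
12>9: swap(2,4), hi=3 ⇒ [8,3,20,9,12,10,23,17,11,14,16,13]
20>9: swap(2,3), hi=2 ⇒ [8,3,9,20,12,10,23,17,11,14,16,13]
9=9: mid=3
done. lo=2 hi=2; data=[8,3,9,20,12,10,23,17,11,14,16,13]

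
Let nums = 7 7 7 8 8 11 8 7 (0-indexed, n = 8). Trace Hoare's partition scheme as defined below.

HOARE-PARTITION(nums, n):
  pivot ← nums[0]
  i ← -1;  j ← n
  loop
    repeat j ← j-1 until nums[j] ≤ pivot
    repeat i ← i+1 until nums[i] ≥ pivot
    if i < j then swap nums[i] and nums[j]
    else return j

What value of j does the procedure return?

1

pivot=7
j stops at 7 (7), i stops at 0 (7); swap ⇒ 7 7 7 8 8 11 8 7
j stops at 2 (7), i stops at 1 (7); swap ⇒ 7 7 7 8 8 11 8 7
j stops at 1, i stops at 2; i≥j ⇒ return 1. nums=7 7 7 8 8 11 8 7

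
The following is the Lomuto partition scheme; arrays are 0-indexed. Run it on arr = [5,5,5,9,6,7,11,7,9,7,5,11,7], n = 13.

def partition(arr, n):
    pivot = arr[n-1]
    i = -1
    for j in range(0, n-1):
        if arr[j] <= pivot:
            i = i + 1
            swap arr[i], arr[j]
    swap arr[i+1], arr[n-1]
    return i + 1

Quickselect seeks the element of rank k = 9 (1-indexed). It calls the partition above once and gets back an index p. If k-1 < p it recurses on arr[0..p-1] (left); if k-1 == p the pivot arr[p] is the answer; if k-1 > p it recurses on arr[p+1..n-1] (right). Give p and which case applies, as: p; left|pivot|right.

8; pivot

pivot=7, i=-1
j=0: 5≤7, i=0, swap(0,0) ⇒ [5,5,5,9,6,7,11,7,9,7,5,11,7]
j=1: 5≤7, i=1, swap(1,1) ⇒ [5,5,5,9,6,7,11,7,9,7,5,11,7]
j=2: 5≤7, i=2, swap(2,2) ⇒ [5,5,5,9,6,7,11,7,9,7,5,11,7]
j=3: 9>7, skip
j=4: 6≤7, i=3, swap(3,4) ⇒ [5,5,5,6,9,7,11,7,9,7,5,11,7]
j=5: 7≤7, i=4, swap(4,5) ⇒ [5,5,5,6,7,9,11,7,9,7,5,11,7]
j=6: 11>7, skip
j=7: 7≤7, i=5, swap(5,7) ⇒ [5,5,5,6,7,7,11,9,9,7,5,11,7]
j=8: 9>7, skip
j=9: 7≤7, i=6, swap(6,9) ⇒ [5,5,5,6,7,7,7,9,9,11,5,11,7]
j=10: 5≤7, i=7, swap(7,10) ⇒ [5,5,5,6,7,7,7,5,9,11,9,11,7]
j=11: 11>7, skip
swap(8,12) ⇒ [5,5,5,6,7,7,7,5,7,11,9,11,9]; return 8
p = 8; k-1 = 8 == 8 ⇒ pivot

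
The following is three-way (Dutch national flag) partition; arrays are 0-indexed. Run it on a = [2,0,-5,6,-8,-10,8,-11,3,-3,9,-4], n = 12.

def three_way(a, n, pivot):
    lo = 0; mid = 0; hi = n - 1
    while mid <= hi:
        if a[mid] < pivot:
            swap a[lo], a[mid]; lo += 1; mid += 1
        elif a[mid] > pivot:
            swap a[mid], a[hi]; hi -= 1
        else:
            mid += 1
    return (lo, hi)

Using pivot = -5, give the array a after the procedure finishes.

[-11,-10,-8,-5,6,8,0,3,-3,9,-4,2]

pivot = -5; lo=0, mid=0, hi=11
a[mid]=2>-5: swap a[0],a[11]; hi=10 → [-4,0,-5,6,-8,-10,8,-11,3,-3,9,2]
a[mid]=-4>-5: swap a[0],a[10]; hi=9 → [9,0,-5,6,-8,-10,8,-11,3,-3,-4,2]
a[mid]=9>-5: swap a[0],a[9]; hi=8 → [-3,0,-5,6,-8,-10,8,-11,3,9,-4,2]
a[mid]=-3>-5: swap a[0],a[8]; hi=7 → [3,0,-5,6,-8,-10,8,-11,-3,9,-4,2]
a[mid]=3>-5: swap a[0],a[7]; hi=6 → [-11,0,-5,6,-8,-10,8,3,-3,9,-4,2]
a[mid]=-11<-5: swap a[0],a[0]; lo=1,mid=1 → [-11,0,-5,6,-8,-10,8,3,-3,9,-4,2]
a[mid]=0>-5: swap a[1],a[6]; hi=5 → [-11,8,-5,6,-8,-10,0,3,-3,9,-4,2]
a[mid]=8>-5: swap a[1],a[5]; hi=4 → [-11,-10,-5,6,-8,8,0,3,-3,9,-4,2]
a[mid]=-10<-5: swap a[1],a[1]; lo=2,mid=2 → [-11,-10,-5,6,-8,8,0,3,-3,9,-4,2]
a[mid]=-5=-5: mid=3
a[mid]=6>-5: swap a[3],a[4]; hi=3 → [-11,-10,-5,-8,6,8,0,3,-3,9,-4,2]
a[mid]=-8<-5: swap a[2],a[3]; lo=3,mid=4 → [-11,-10,-8,-5,6,8,0,3,-3,9,-4,2]
end: lo=3, hi=3; a = [-11,-10,-8,-5,6,8,0,3,-3,9,-4,2]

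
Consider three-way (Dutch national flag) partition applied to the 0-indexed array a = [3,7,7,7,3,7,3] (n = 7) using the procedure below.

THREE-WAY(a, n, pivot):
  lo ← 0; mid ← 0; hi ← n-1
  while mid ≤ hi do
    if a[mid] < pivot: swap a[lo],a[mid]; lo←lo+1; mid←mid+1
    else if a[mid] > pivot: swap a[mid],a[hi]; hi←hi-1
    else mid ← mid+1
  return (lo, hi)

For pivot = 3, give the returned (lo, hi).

(0, 2)

lo=0 mid=0 hi=6
3=3: mid=1
7>3: swap(1,6), hi=5 ⇒ [3,3,7,7,3,7,7]
3=3: mid=2
7>3: swap(2,5), hi=4 ⇒ [3,3,7,7,3,7,7]
7>3: swap(2,4), hi=3 ⇒ [3,3,3,7,7,7,7]
3=3: mid=3
7>3: swap(3,3), hi=2 ⇒ [3,3,3,7,7,7,7]
done. lo=0 hi=2; a=[3,3,3,7,7,7,7]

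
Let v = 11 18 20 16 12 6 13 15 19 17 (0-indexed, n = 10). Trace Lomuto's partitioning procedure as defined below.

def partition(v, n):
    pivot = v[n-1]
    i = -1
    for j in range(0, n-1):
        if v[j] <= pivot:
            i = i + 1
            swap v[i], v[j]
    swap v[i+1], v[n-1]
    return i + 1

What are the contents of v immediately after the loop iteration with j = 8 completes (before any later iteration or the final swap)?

pivot=17, i=-1
j=0: 11≤17, i=0, swap(0,0) ⇒ 11 18 20 16 12 6 13 15 19 17
j=1: 18>17, skip
j=2: 20>17, skip
j=3: 16≤17, i=1, swap(1,3) ⇒ 11 16 20 18 12 6 13 15 19 17
j=4: 12≤17, i=2, swap(2,4) ⇒ 11 16 12 18 20 6 13 15 19 17
j=5: 6≤17, i=3, swap(3,5) ⇒ 11 16 12 6 20 18 13 15 19 17
j=6: 13≤17, i=4, swap(4,6) ⇒ 11 16 12 6 13 18 20 15 19 17
j=7: 15≤17, i=5, swap(5,7) ⇒ 11 16 12 6 13 15 20 18 19 17
j=8: 19>17, skip
(after j=8) v = 11 16 12 6 13 15 20 18 19 17

11 16 12 6 13 15 20 18 19 17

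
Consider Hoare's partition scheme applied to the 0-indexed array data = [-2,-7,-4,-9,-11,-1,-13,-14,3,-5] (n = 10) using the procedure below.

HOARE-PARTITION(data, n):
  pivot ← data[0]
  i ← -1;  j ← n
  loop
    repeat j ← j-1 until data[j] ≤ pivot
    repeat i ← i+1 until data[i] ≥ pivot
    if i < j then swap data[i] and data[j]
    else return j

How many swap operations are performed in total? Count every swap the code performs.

pivot=-2
j stops at 9 (-5), i stops at 0 (-2); swap ⇒ [-5,-7,-4,-9,-11,-1,-13,-14,3,-2]
j stops at 7 (-14), i stops at 5 (-1); swap ⇒ [-5,-7,-4,-9,-11,-14,-13,-1,3,-2]
j stops at 6, i stops at 7; i≥j ⇒ return 6. data=[-5,-7,-4,-9,-11,-14,-13,-1,3,-2]

2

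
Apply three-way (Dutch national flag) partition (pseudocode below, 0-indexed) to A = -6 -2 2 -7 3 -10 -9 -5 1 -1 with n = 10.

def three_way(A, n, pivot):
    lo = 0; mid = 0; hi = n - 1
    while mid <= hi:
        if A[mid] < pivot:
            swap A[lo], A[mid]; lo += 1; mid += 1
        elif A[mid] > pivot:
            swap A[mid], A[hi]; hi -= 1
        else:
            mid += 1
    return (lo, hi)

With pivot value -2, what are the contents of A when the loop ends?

-6 -5 -7 -9 -10 -2 3 1 -1 2

pivot = -2; lo=0, mid=0, hi=9
A[mid]=-6<-2: swap A[0],A[0]; lo=1,mid=1 → -6 -2 2 -7 3 -10 -9 -5 1 -1
A[mid]=-2=-2: mid=2
A[mid]=2>-2: swap A[2],A[9]; hi=8 → -6 -2 -1 -7 3 -10 -9 -5 1 2
A[mid]=-1>-2: swap A[2],A[8]; hi=7 → -6 -2 1 -7 3 -10 -9 -5 -1 2
A[mid]=1>-2: swap A[2],A[7]; hi=6 → -6 -2 -5 -7 3 -10 -9 1 -1 2
A[mid]=-5<-2: swap A[1],A[2]; lo=2,mid=3 → -6 -5 -2 -7 3 -10 -9 1 -1 2
A[mid]=-7<-2: swap A[2],A[3]; lo=3,mid=4 → -6 -5 -7 -2 3 -10 -9 1 -1 2
A[mid]=3>-2: swap A[4],A[6]; hi=5 → -6 -5 -7 -2 -9 -10 3 1 -1 2
A[mid]=-9<-2: swap A[3],A[4]; lo=4,mid=5 → -6 -5 -7 -9 -2 -10 3 1 -1 2
A[mid]=-10<-2: swap A[4],A[5]; lo=5,mid=6 → -6 -5 -7 -9 -10 -2 3 1 -1 2
end: lo=5, hi=5; A = -6 -5 -7 -9 -10 -2 3 1 -1 2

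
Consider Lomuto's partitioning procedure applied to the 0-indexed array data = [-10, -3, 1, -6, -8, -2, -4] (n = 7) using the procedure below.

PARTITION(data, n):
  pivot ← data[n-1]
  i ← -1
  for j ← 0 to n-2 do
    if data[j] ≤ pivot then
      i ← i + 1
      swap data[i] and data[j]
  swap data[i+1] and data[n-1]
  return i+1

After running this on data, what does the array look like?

pivot=-4, i=-1
j=0: -10≤-4, i=0, swap(0,0) ⇒ [-10, -3, 1, -6, -8, -2, -4]
j=1: -3>-4, skip
j=2: 1>-4, skip
j=3: -6≤-4, i=1, swap(1,3) ⇒ [-10, -6, 1, -3, -8, -2, -4]
j=4: -8≤-4, i=2, swap(2,4) ⇒ [-10, -6, -8, -3, 1, -2, -4]
j=5: -2>-4, skip
swap(3,6) ⇒ [-10, -6, -8, -4, 1, -2, -3]; return 3

[-10, -6, -8, -4, 1, -2, -3]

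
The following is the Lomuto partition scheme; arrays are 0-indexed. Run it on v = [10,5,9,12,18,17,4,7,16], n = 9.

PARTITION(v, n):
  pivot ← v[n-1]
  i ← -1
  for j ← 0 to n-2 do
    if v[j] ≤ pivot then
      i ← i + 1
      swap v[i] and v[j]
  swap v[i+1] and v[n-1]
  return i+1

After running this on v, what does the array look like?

pivot = v[8] = 16; i = -1
j=0: v[0]=10 ≤ 16 → i=0, swap v[0],v[0] (no change) → [10,5,9,12,18,17,4,7,16]
j=1: v[1]=5 ≤ 16 → i=1, swap v[1],v[1] (no change) → [10,5,9,12,18,17,4,7,16]
j=2: v[2]=9 ≤ 16 → i=2, swap v[2],v[2] (no change) → [10,5,9,12,18,17,4,7,16]
j=3: v[3]=12 ≤ 16 → i=3, swap v[3],v[3] (no change) → [10,5,9,12,18,17,4,7,16]
j=4: v[4]=18 > 16 → no swap
j=5: v[5]=17 > 16 → no swap
j=6: v[6]=4 ≤ 16 → i=4, swap v[4],v[6] → [10,5,9,12,4,17,18,7,16]
j=7: v[7]=7 ≤ 16 → i=5, swap v[5],v[7] → [10,5,9,12,4,7,18,17,16]
final swap v[6],v[8] → [10,5,9,12,4,7,16,17,18]; return 6

[10,5,9,12,4,7,16,17,18]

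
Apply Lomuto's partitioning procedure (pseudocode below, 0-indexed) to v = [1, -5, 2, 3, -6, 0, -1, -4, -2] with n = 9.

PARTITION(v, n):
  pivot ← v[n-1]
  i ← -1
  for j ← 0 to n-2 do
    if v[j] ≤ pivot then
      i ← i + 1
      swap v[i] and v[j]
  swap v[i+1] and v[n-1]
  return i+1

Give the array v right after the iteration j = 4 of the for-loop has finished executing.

pivot=-2, i=-1
j=0: 1>-2, skip
j=1: -5≤-2, i=0, swap(0,1) ⇒ [-5, 1, 2, 3, -6, 0, -1, -4, -2]
j=2: 2>-2, skip
j=3: 3>-2, skip
j=4: -6≤-2, i=1, swap(1,4) ⇒ [-5, -6, 2, 3, 1, 0, -1, -4, -2]
(after j=4) v = [-5, -6, 2, 3, 1, 0, -1, -4, -2]

[-5, -6, 2, 3, 1, 0, -1, -4, -2]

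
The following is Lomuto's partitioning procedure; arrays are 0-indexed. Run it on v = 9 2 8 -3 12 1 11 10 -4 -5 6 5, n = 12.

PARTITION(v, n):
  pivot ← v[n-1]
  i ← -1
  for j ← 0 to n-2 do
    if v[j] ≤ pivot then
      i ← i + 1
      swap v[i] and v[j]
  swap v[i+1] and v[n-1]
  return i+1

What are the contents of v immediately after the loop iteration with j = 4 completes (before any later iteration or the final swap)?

pivot = v[11] = 5; i = -1
j=0: v[0]=9 > 5 → no swap
j=1: v[1]=2 ≤ 5 → i=0, swap v[0],v[1] → 2 9 8 -3 12 1 11 10 -4 -5 6 5
j=2: v[2]=8 > 5 → no swap
j=3: v[3]=-3 ≤ 5 → i=1, swap v[1],v[3] → 2 -3 8 9 12 1 11 10 -4 -5 6 5
j=4: v[4]=12 > 5 → no swap
(after j=4) v = 2 -3 8 9 12 1 11 10 -4 -5 6 5

2 -3 8 9 12 1 11 10 -4 -5 6 5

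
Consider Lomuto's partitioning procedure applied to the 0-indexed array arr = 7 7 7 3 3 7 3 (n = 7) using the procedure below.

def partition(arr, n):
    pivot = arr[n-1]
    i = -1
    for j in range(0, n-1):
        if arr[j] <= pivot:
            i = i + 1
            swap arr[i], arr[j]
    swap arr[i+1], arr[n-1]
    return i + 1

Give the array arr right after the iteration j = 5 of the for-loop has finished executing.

pivot=3, i=-1
j=0: 7>3, skip
j=1: 7>3, skip
j=2: 7>3, skip
j=3: 3≤3, i=0, swap(0,3) ⇒ 3 7 7 7 3 7 3
j=4: 3≤3, i=1, swap(1,4) ⇒ 3 3 7 7 7 7 3
j=5: 7>3, skip
(after j=5) arr = 3 3 7 7 7 7 3

3 3 7 7 7 7 3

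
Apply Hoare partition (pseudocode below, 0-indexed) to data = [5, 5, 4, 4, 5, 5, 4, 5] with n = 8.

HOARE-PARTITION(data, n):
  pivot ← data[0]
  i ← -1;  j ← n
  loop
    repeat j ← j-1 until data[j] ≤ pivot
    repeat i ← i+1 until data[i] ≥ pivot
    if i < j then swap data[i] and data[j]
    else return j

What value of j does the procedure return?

pivot = data[0] = 5; i = -1, j = 8
j→7 (data[7]=5≤5), i→0 (data[0]=5≥5); i<j, swap → [5, 5, 4, 4, 5, 5, 4, 5]
j→6 (data[6]=4≤5), i→1 (data[1]=5≥5); i<j, swap → [5, 4, 4, 4, 5, 5, 5, 5]
j→5 (data[5]=5≤5), i→4 (data[4]=5≥5); i<j, swap → [5, 4, 4, 4, 5, 5, 5, 5]
j→4, i→5; i≥j, return j=4. data = [5, 4, 4, 4, 5, 5, 5, 5]

4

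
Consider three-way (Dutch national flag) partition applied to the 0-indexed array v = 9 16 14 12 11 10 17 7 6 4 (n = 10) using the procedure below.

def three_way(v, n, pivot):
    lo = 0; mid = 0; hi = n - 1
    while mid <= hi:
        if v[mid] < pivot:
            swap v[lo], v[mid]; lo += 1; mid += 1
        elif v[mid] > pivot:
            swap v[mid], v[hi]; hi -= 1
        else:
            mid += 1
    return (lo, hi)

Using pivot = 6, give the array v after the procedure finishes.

pivot = 6; lo=0, mid=0, hi=9
v[mid]=9>6: swap v[0],v[9]; hi=8 → 4 16 14 12 11 10 17 7 6 9
v[mid]=4<6: swap v[0],v[0]; lo=1,mid=1 → 4 16 14 12 11 10 17 7 6 9
v[mid]=16>6: swap v[1],v[8]; hi=7 → 4 6 14 12 11 10 17 7 16 9
v[mid]=6=6: mid=2
v[mid]=14>6: swap v[2],v[7]; hi=6 → 4 6 7 12 11 10 17 14 16 9
v[mid]=7>6: swap v[2],v[6]; hi=5 → 4 6 17 12 11 10 7 14 16 9
v[mid]=17>6: swap v[2],v[5]; hi=4 → 4 6 10 12 11 17 7 14 16 9
v[mid]=10>6: swap v[2],v[4]; hi=3 → 4 6 11 12 10 17 7 14 16 9
v[mid]=11>6: swap v[2],v[3]; hi=2 → 4 6 12 11 10 17 7 14 16 9
v[mid]=12>6: swap v[2],v[2]; hi=1 → 4 6 12 11 10 17 7 14 16 9
end: lo=1, hi=1; v = 4 6 12 11 10 17 7 14 16 9

4 6 12 11 10 17 7 14 16 9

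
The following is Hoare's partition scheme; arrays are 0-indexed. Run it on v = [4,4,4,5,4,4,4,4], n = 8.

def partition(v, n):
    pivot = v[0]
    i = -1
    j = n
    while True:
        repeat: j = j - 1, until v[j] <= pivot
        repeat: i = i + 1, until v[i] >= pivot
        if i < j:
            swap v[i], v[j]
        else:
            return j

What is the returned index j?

3

pivot=4
j stops at 7 (4), i stops at 0 (4); swap ⇒ [4,4,4,5,4,4,4,4]
j stops at 6 (4), i stops at 1 (4); swap ⇒ [4,4,4,5,4,4,4,4]
j stops at 5 (4), i stops at 2 (4); swap ⇒ [4,4,4,5,4,4,4,4]
j stops at 4 (4), i stops at 3 (5); swap ⇒ [4,4,4,4,5,4,4,4]
j stops at 3, i stops at 4; i≥j ⇒ return 3. v=[4,4,4,4,5,4,4,4]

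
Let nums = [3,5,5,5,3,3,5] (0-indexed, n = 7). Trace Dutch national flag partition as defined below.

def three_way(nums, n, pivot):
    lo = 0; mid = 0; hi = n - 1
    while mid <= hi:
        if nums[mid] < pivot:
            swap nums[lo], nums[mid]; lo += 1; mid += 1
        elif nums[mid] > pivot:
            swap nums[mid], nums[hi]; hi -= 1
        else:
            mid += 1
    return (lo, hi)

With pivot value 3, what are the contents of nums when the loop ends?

lo=0 mid=0 hi=6
3=3: mid=1
5>3: swap(1,6), hi=5 ⇒ [3,5,5,5,3,3,5]
5>3: swap(1,5), hi=4 ⇒ [3,3,5,5,3,5,5]
3=3: mid=2
5>3: swap(2,4), hi=3 ⇒ [3,3,3,5,5,5,5]
3=3: mid=3
5>3: swap(3,3), hi=2 ⇒ [3,3,3,5,5,5,5]
done. lo=0 hi=2; nums=[3,3,3,5,5,5,5]

[3,3,3,5,5,5,5]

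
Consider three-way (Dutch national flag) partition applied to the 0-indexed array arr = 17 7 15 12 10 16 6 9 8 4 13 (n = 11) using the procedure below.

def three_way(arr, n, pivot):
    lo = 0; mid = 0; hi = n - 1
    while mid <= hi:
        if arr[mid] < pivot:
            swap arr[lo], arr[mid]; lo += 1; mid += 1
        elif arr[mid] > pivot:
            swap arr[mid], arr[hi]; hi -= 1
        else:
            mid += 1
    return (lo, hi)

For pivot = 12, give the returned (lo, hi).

pivot = 12; lo=0, mid=0, hi=10
arr[mid]=17>12: swap arr[0],arr[10]; hi=9 → 13 7 15 12 10 16 6 9 8 4 17
arr[mid]=13>12: swap arr[0],arr[9]; hi=8 → 4 7 15 12 10 16 6 9 8 13 17
arr[mid]=4<12: swap arr[0],arr[0]; lo=1,mid=1 → 4 7 15 12 10 16 6 9 8 13 17
arr[mid]=7<12: swap arr[1],arr[1]; lo=2,mid=2 → 4 7 15 12 10 16 6 9 8 13 17
arr[mid]=15>12: swap arr[2],arr[8]; hi=7 → 4 7 8 12 10 16 6 9 15 13 17
arr[mid]=8<12: swap arr[2],arr[2]; lo=3,mid=3 → 4 7 8 12 10 16 6 9 15 13 17
arr[mid]=12=12: mid=4
arr[mid]=10<12: swap arr[3],arr[4]; lo=4,mid=5 → 4 7 8 10 12 16 6 9 15 13 17
arr[mid]=16>12: swap arr[5],arr[7]; hi=6 → 4 7 8 10 12 9 6 16 15 13 17
arr[mid]=9<12: swap arr[4],arr[5]; lo=5,mid=6 → 4 7 8 10 9 12 6 16 15 13 17
arr[mid]=6<12: swap arr[5],arr[6]; lo=6,mid=7 → 4 7 8 10 9 6 12 16 15 13 17
end: lo=6, hi=6; arr = 4 7 8 10 9 6 12 16 15 13 17

(6, 6)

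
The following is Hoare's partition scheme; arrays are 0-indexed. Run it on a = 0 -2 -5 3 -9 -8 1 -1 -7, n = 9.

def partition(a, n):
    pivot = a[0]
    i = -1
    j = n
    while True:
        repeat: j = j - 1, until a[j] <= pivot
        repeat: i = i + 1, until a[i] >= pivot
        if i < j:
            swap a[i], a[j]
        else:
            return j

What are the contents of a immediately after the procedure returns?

pivot = a[0] = 0; i = -1, j = 9
j→8 (a[8]=-7≤0), i→0 (a[0]=0≥0); i<j, swap → -7 -2 -5 3 -9 -8 1 -1 0
j→7 (a[7]=-1≤0), i→3 (a[3]=3≥0); i<j, swap → -7 -2 -5 -1 -9 -8 1 3 0
j→5, i→6; i≥j, return j=5. a = -7 -2 -5 -1 -9 -8 1 3 0

-7 -2 -5 -1 -9 -8 1 3 0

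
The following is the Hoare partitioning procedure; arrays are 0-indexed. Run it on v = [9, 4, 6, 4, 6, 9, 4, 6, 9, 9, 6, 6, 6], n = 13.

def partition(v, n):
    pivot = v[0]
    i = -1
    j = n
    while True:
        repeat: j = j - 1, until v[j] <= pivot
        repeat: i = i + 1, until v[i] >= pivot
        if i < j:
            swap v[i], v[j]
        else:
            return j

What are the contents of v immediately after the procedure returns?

pivot = v[0] = 9; i = -1, j = 13
j→12 (v[12]=6≤9), i→0 (v[0]=9≥9); i<j, swap → [6, 4, 6, 4, 6, 9, 4, 6, 9, 9, 6, 6, 9]
j→11 (v[11]=6≤9), i→5 (v[5]=9≥9); i<j, swap → [6, 4, 6, 4, 6, 6, 4, 6, 9, 9, 6, 9, 9]
j→10 (v[10]=6≤9), i→8 (v[8]=9≥9); i<j, swap → [6, 4, 6, 4, 6, 6, 4, 6, 6, 9, 9, 9, 9]
j→9, i→9; i≥j, return j=9. v = [6, 4, 6, 4, 6, 6, 4, 6, 6, 9, 9, 9, 9]

[6, 4, 6, 4, 6, 6, 4, 6, 6, 9, 9, 9, 9]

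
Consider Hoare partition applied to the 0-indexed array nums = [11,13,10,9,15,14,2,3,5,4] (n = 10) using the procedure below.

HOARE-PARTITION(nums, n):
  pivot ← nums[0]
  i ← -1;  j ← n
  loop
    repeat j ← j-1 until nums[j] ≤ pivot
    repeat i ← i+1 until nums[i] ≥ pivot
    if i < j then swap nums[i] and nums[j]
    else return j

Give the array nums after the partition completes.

[4,5,10,9,3,2,14,15,13,11]

pivot = nums[0] = 11; i = -1, j = 10
j→9 (nums[9]=4≤11), i→0 (nums[0]=11≥11); i<j, swap → [4,13,10,9,15,14,2,3,5,11]
j→8 (nums[8]=5≤11), i→1 (nums[1]=13≥11); i<j, swap → [4,5,10,9,15,14,2,3,13,11]
j→7 (nums[7]=3≤11), i→4 (nums[4]=15≥11); i<j, swap → [4,5,10,9,3,14,2,15,13,11]
j→6 (nums[6]=2≤11), i→5 (nums[5]=14≥11); i<j, swap → [4,5,10,9,3,2,14,15,13,11]
j→5, i→6; i≥j, return j=5. nums = [4,5,10,9,3,2,14,15,13,11]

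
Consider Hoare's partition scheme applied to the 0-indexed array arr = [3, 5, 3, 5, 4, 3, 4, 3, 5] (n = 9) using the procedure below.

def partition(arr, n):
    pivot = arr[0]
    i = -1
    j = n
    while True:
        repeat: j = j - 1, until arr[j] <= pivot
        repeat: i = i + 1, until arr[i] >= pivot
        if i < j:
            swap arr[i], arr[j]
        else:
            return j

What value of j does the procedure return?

2

pivot=3
j stops at 7 (3), i stops at 0 (3); swap ⇒ [3, 5, 3, 5, 4, 3, 4, 3, 5]
j stops at 5 (3), i stops at 1 (5); swap ⇒ [3, 3, 3, 5, 4, 5, 4, 3, 5]
j stops at 2, i stops at 2; i≥j ⇒ return 2. arr=[3, 3, 3, 5, 4, 5, 4, 3, 5]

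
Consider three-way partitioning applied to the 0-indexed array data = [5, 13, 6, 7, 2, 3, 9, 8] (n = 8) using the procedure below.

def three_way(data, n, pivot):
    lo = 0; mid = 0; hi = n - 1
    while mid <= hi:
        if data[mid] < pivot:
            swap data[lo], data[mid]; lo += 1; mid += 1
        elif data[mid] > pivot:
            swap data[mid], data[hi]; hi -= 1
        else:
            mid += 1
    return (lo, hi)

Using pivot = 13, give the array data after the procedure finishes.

[5, 6, 7, 2, 3, 9, 8, 13]

pivot = 13; lo=0, mid=0, hi=7
data[mid]=5<13: swap data[0],data[0]; lo=1,mid=1 → [5, 13, 6, 7, 2, 3, 9, 8]
data[mid]=13=13: mid=2
data[mid]=6<13: swap data[1],data[2]; lo=2,mid=3 → [5, 6, 13, 7, 2, 3, 9, 8]
data[mid]=7<13: swap data[2],data[3]; lo=3,mid=4 → [5, 6, 7, 13, 2, 3, 9, 8]
data[mid]=2<13: swap data[3],data[4]; lo=4,mid=5 → [5, 6, 7, 2, 13, 3, 9, 8]
data[mid]=3<13: swap data[4],data[5]; lo=5,mid=6 → [5, 6, 7, 2, 3, 13, 9, 8]
data[mid]=9<13: swap data[5],data[6]; lo=6,mid=7 → [5, 6, 7, 2, 3, 9, 13, 8]
data[mid]=8<13: swap data[6],data[7]; lo=7,mid=8 → [5, 6, 7, 2, 3, 9, 8, 13]
end: lo=7, hi=7; data = [5, 6, 7, 2, 3, 9, 8, 13]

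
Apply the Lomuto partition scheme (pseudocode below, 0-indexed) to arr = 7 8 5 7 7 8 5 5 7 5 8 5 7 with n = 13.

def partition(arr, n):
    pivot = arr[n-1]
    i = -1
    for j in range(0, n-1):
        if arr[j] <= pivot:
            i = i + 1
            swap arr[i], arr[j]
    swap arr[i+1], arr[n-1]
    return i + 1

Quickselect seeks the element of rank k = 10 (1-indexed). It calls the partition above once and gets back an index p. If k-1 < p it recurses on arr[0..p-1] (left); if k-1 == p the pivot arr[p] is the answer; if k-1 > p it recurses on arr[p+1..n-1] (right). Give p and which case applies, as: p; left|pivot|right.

pivot = arr[12] = 7; i = -1
j=0: arr[0]=7 ≤ 7 → i=0, swap arr[0],arr[0] (no change) → 7 8 5 7 7 8 5 5 7 5 8 5 7
j=1: arr[1]=8 > 7 → no swap
j=2: arr[2]=5 ≤ 7 → i=1, swap arr[1],arr[2] → 7 5 8 7 7 8 5 5 7 5 8 5 7
j=3: arr[3]=7 ≤ 7 → i=2, swap arr[2],arr[3] → 7 5 7 8 7 8 5 5 7 5 8 5 7
j=4: arr[4]=7 ≤ 7 → i=3, swap arr[3],arr[4] → 7 5 7 7 8 8 5 5 7 5 8 5 7
j=5: arr[5]=8 > 7 → no swap
j=6: arr[6]=5 ≤ 7 → i=4, swap arr[4],arr[6] → 7 5 7 7 5 8 8 5 7 5 8 5 7
j=7: arr[7]=5 ≤ 7 → i=5, swap arr[5],arr[7] → 7 5 7 7 5 5 8 8 7 5 8 5 7
j=8: arr[8]=7 ≤ 7 → i=6, swap arr[6],arr[8] → 7 5 7 7 5 5 7 8 8 5 8 5 7
j=9: arr[9]=5 ≤ 7 → i=7, swap arr[7],arr[9] → 7 5 7 7 5 5 7 5 8 8 8 5 7
j=10: arr[10]=8 > 7 → no swap
j=11: arr[11]=5 ≤ 7 → i=8, swap arr[8],arr[11] → 7 5 7 7 5 5 7 5 5 8 8 8 7
final swap arr[9],arr[12] → 7 5 7 7 5 5 7 5 5 7 8 8 8; return 9
p = 9; k-1 = 9 == 9 ⇒ pivot

9; pivot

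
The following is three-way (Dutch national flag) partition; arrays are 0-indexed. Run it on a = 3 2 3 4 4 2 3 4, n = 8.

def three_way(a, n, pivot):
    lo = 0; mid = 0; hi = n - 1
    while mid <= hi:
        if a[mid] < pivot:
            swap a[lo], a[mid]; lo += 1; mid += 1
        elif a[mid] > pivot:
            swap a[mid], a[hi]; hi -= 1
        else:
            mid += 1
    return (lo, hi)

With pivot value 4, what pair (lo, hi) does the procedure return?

lo=0 mid=0 hi=7
3<4: swap(0,0), lo=1 mid=1 ⇒ 3 2 3 4 4 2 3 4
2<4: swap(1,1), lo=2 mid=2 ⇒ 3 2 3 4 4 2 3 4
3<4: swap(2,2), lo=3 mid=3 ⇒ 3 2 3 4 4 2 3 4
4=4: mid=4
4=4: mid=5
2<4: swap(3,5), lo=4 mid=6 ⇒ 3 2 3 2 4 4 3 4
3<4: swap(4,6), lo=5 mid=7 ⇒ 3 2 3 2 3 4 4 4
4=4: mid=8
done. lo=5 hi=7; a=3 2 3 2 3 4 4 4

(5, 7)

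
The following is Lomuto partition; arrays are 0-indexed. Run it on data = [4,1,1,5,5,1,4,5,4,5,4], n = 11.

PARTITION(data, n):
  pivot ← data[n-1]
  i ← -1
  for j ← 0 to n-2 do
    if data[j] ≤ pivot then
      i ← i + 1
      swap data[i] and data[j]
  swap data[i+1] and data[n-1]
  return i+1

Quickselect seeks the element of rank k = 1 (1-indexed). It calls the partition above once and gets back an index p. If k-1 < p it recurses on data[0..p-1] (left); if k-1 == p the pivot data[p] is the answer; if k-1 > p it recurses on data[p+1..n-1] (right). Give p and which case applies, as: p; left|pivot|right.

pivot = data[10] = 4; i = -1
j=0: data[0]=4 ≤ 4 → i=0, swap data[0],data[0] (no change) → [4,1,1,5,5,1,4,5,4,5,4]
j=1: data[1]=1 ≤ 4 → i=1, swap data[1],data[1] (no change) → [4,1,1,5,5,1,4,5,4,5,4]
j=2: data[2]=1 ≤ 4 → i=2, swap data[2],data[2] (no change) → [4,1,1,5,5,1,4,5,4,5,4]
j=3: data[3]=5 > 4 → no swap
j=4: data[4]=5 > 4 → no swap
j=5: data[5]=1 ≤ 4 → i=3, swap data[3],data[5] → [4,1,1,1,5,5,4,5,4,5,4]
j=6: data[6]=4 ≤ 4 → i=4, swap data[4],data[6] → [4,1,1,1,4,5,5,5,4,5,4]
j=7: data[7]=5 > 4 → no swap
j=8: data[8]=4 ≤ 4 → i=5, swap data[5],data[8] → [4,1,1,1,4,4,5,5,5,5,4]
j=9: data[9]=5 > 4 → no swap
final swap data[6],data[10] → [4,1,1,1,4,4,4,5,5,5,5]; return 6
p = 6; k-1 = 0 < 6 ⇒ left

6; left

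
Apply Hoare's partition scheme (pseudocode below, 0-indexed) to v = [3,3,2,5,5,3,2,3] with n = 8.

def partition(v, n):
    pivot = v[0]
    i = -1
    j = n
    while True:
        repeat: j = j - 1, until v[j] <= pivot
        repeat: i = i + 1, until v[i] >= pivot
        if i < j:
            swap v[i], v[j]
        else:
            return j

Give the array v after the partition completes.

pivot = v[0] = 3; i = -1, j = 8
j→7 (v[7]=3≤3), i→0 (v[0]=3≥3); i<j, swap → [3,3,2,5,5,3,2,3]
j→6 (v[6]=2≤3), i→1 (v[1]=3≥3); i<j, swap → [3,2,2,5,5,3,3,3]
j→5 (v[5]=3≤3), i→3 (v[3]=5≥3); i<j, swap → [3,2,2,3,5,5,3,3]
j→3, i→4; i≥j, return j=3. v = [3,2,2,3,5,5,3,3]

[3,2,2,3,5,5,3,3]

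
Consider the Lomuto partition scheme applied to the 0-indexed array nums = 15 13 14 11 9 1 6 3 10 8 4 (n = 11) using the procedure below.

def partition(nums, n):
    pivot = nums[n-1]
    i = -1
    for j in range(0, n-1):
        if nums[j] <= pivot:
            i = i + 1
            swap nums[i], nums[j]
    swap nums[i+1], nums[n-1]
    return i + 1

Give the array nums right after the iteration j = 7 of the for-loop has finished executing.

pivot=4, i=-1
j=0: 15>4, skip
j=1: 13>4, skip
j=2: 14>4, skip
j=3: 11>4, skip
j=4: 9>4, skip
j=5: 1≤4, i=0, swap(0,5) ⇒ 1 13 14 11 9 15 6 3 10 8 4
j=6: 6>4, skip
j=7: 3≤4, i=1, swap(1,7) ⇒ 1 3 14 11 9 15 6 13 10 8 4
(after j=7) nums = 1 3 14 11 9 15 6 13 10 8 4

1 3 14 11 9 15 6 13 10 8 4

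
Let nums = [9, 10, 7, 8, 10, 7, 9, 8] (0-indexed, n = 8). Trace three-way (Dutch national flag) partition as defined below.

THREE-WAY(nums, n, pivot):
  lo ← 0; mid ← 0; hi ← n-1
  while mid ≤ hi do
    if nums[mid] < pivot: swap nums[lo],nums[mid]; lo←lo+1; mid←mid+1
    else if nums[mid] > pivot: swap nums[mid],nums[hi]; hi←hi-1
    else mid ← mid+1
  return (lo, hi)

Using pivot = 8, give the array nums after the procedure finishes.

pivot = 8; lo=0, mid=0, hi=7
nums[mid]=9>8: swap nums[0],nums[7]; hi=6 → [8, 10, 7, 8, 10, 7, 9, 9]
nums[mid]=8=8: mid=1
nums[mid]=10>8: swap nums[1],nums[6]; hi=5 → [8, 9, 7, 8, 10, 7, 10, 9]
nums[mid]=9>8: swap nums[1],nums[5]; hi=4 → [8, 7, 7, 8, 10, 9, 10, 9]
nums[mid]=7<8: swap nums[0],nums[1]; lo=1,mid=2 → [7, 8, 7, 8, 10, 9, 10, 9]
nums[mid]=7<8: swap nums[1],nums[2]; lo=2,mid=3 → [7, 7, 8, 8, 10, 9, 10, 9]
nums[mid]=8=8: mid=4
nums[mid]=10>8: swap nums[4],nums[4]; hi=3 → [7, 7, 8, 8, 10, 9, 10, 9]
end: lo=2, hi=3; nums = [7, 7, 8, 8, 10, 9, 10, 9]

[7, 7, 8, 8, 10, 9, 10, 9]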